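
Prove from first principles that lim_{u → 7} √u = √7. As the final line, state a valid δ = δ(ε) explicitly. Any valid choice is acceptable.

Suppose ε > 0. We want δ > 0 such that 0 < |u − 7| < δ implies |√u − √7| < ε.
Multiplying by the conjugate, |√u − √7| = |u − 7|/(√u + √7).
Restrict δ ≤ 7 so that |u − 7| < 7 forces u > 0, and then √u + √7 > √7.
Hence |√u − √7| < |u − 7|/√7, which is < ε once |u − 7| < √7·ε.
Take δ = min(7, √7·ε). If 0 < |u − 7| < δ then u > 0 and |√u − √7| < |u − 7|/√7 < ε.

δ = min(7, √7·ε)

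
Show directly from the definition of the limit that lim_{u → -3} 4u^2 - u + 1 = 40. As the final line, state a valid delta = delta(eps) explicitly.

delta = min(2, eps/33)

Let eps > 0. We want delta > 0 such that 0 < |u + 3| < delta implies |(4u^2 - u + 1) − 40| < eps.
(4u^2 - u + 1) − 40 = 4u^2 - u - 39 = (u + 3)(4u - 13).
So |(4u^2 - u + 1) − 40| = |u + 3|·|4u - 13|.
Assume first that |u + 3| < 2, so |u| < 5. Then |4u - 13| ≤ 4·5 + 13 = 33.
Hence |(4u^2 - u + 1) − 40| ≤ 33|u + 3| < eps provided |u + 3| < eps/33.
Choosing delta = min(2, eps/33) ensures both conditions, hence |(4u^2 - u + 1) − 40| < eps.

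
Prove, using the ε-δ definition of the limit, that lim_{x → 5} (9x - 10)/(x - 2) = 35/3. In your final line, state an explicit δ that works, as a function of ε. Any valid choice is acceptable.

Let ε > 0 be given. We want δ > 0 with 0 < |x − 5| < δ ⇒ |(9x - 10)/(x - 2) − (35/3)| < ε.
Combining over a common denominator, (9x - 10)/(x - 2) − (35/3) = [(9x - 10)·3 − 35·(x - 2)] / [3·(x - 2)] = -8(x − 5) / (3(x - 2)).
So |(9x - 10)/(x - 2) − (35/3)| = 8|x − 5| / (3·|x − 2|).
Require δ ≤ 3/2, so |x − 2| ≥ |3| − |x − 5| > 3 − 3/2 = 3/2.
Hence |(9x - 10)/(x - 2) − (35/3)| < 8|x − 5|/(3·(3/2)) = (16/9)|x − 5|, which is < ε once |x − 5| < (9/16)ε.
Take δ = min(3/2, (9/16)ε). Then 0 < |x − 5| < δ forces both bounds, so |(9x - 10)/(x - 2) − (35/3)| < ε.

δ = min(3/2, (9/16)ε)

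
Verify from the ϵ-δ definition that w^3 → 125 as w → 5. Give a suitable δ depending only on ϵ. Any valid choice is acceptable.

δ = min(1, ϵ/91)

Fix ϵ > 0. We seek δ > 0 with 0 < |w − 5| < δ ⇒ |w^3 − 125| < ϵ.
Factor: w^3 − 125 = (w − 5)(w^2 + 5w + 25), so |w^3 − 125| = |w − 5|·|w^2 + 5w + 25|.
Restrict δ ≤ 1. Then |w − 5| < 1 gives |w| < 6, so by the triangle inequality |w^2 + 5w + 25| ≤ 6^2 + 5·6 + 25 = 91.
Hence |w^3 − 125| ≤ 91|w − 5|, which is < ϵ once |w − 5| < ϵ/91.
Take δ = min(1, ϵ/91). If 0 < |w − 5| < δ then both bounds hold and |w^3 − 125| ≤ 91|w − 5| < 91·(ϵ/91) = ϵ.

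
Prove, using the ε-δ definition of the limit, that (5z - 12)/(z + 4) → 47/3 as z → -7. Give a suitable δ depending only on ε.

δ = min(3/2, (9/64)ε)

Fix ε > 0. We want δ > 0 with 0 < |z + 7| < δ ⇒ |(5z - 12)/(z + 4) − (47/3)| < ε.
Combining over a common denominator, (5z - 12)/(z + 4) − (47/3) = [(5z - 12)·(-3) − (-47)·(z + 4)] / [(-3)·(z + 4)] = 32(z + 7) / ((-3)(z + 4)).
So |(5z - 12)/(z + 4) − (47/3)| = 32|z + 7| / (3·|z + 4|).
Require δ ≤ 3/2, so |z + 4| ≥ |-3| − |z + 7| > 3 − 3/2 = 3/2.
Hence |(5z - 12)/(z + 4) − (47/3)| < 32|z + 7|/(3·(3/2)) = (64/9)|z + 7|, which is < ε once |z + 7| < (9/64)ε.
Take δ = min(3/2, (9/64)ε). Then 0 < |z + 7| < δ forces both bounds, so |(5z - 12)/(z + 4) − (47/3)| < ε.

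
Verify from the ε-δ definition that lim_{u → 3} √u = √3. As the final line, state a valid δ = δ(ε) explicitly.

δ = min(3, √3·ε)

Fix ε > 0. We want δ > 0 such that 0 < |u − 3| < δ implies |√u − √3| < ε.
Rationalise: √u − √3 = (u − 3)/(√u + √3), so |√u − √3| = |u − 3|/(√u + √3).
Restrict δ ≤ 3 so that |u − 3| < 3 forces u > 0, and then √u + √3 > √3.
Hence |√u − √3| < |u − 3|/√3, which is < ε once |u − 3| < √3·ε.
Take δ = min(3, √3·ε). If 0 < |u − 3| < δ then u > 0 and |√u − √3| < |u − 3|/√3 < ε.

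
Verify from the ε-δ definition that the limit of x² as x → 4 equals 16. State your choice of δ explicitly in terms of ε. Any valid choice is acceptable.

Suppose ε > 0. We seek δ > 0 with 0 < |x − 4| < δ ⇒ |x² − 16| < ε.
Factor: x² − 16 = (x − 4)(x + 4), so |x² − 16| = |x − 4|·|x + 4|.
Impose δ ≤ 1 so that |x| < 5; then |x + 4| ≤ 9.
Hence |x² − 16| ≤ 9|x − 4|, which is < ε once |x − 4| < ε/9.
Take δ = min(1, ε/9). If 0 < |x − 4| < δ then both bounds hold and |x² − 16| ≤ 9|x − 4| < 9·(ε/9) = ε.

δ = min(1, ε/9)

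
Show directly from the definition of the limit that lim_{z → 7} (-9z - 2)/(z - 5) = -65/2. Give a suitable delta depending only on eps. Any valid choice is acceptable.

delta = min(1, (2/47)eps)

Fix eps > 0. We want delta > 0 with 0 < |z − 7| < delta ⇒ |(-9z - 2)/(z - 5) + 65/2| < eps.
Combining over a common denominator, (-9z - 2)/(z - 5) + 65/2 = [(-9z - 2)·2 − (-65)·(z - 5)] / [2·(z - 5)] = 47(z − 7) / (2(z - 5)).
So |(-9z - 2)/(z - 5) + 65/2| = 47|z − 7| / (2·|z − 5|).
Restrict delta ≤ 1. Then |z − 7| < 1 gives |z − 5| = |(z − 7) + 2| ≥ 2 − 1 = 1.
Hence |(-9z - 2)/(z - 5) + 65/2| < 47|z − 7|/(2·1) = (47/2)|z − 7|, which is < eps once |z − 7| < (2/47)eps.
Take delta = min(1, (2/47)eps). Then 0 < |z − 7| < delta forces both bounds, so |(-9z - 2)/(z - 5) + 65/2| < eps.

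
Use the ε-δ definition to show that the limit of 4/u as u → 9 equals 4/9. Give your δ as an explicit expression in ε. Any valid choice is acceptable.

Fix ε > 0. We seek δ > 0 such that 0 < |u − 9| < δ implies |4/u − (4/9)| < ε.
|4/u − (4/9)| = 4·|9 − u|/(9·|u|) = 4|u − 9|/(9|u|).
Restrict δ ≤ 9/2. Then |u − 9| < 9/2 gives |u| > 9/2, so 9|u| > 81/2.
Then |4/u − (4/9)| < 4|u − 9|/(81/2), which is < ε when |u − 9| < (81/8)ε.
Take δ = min(9/2, (81/8)ε). Then 0 < |u − 9| < δ gives both |u − 9| < 9/2 and |u − 9| < (81/8)ε, so |4/u − (4/9)| < ε.

δ = min(9/2, (81/8)ε)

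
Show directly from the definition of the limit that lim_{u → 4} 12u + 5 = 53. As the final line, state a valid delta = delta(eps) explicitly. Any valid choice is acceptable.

delta = eps/12

Suppose eps > 0. We need delta > 0 so that 0 < |u − 4| < delta implies |(12u + 5) − 53| < eps.
|(12u + 5) − 53| = |12u - 48| = 12|u − 4|.
So 12|u − 4| < eps exactly when |u − 4| < eps/12.
Take delta = eps/12. If 0 < |u − 4| < delta then |(12u + 5) − 53| = 12|u − 4| < 12·(eps/12) = eps.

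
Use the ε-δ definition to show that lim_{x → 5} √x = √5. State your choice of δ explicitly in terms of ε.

δ = min(5, √5·ε)

Let ε > 0. We want δ > 0 such that 0 < |x − 5| < δ implies |√x − √5| < ε.
Rationalise: √x − √5 = (x − 5)/(√x + √5), so |√x − √5| = |x − 5|/(√x + √5).
Restrict δ ≤ 5 so that |x − 5| < 5 forces x > 0, and then √x + √5 > √5.
Hence |√x − √5| < |x − 5|/√5, which is < ε once |x − 5| < √5·ε.
Take δ = min(5, √5·ε). If 0 < |x − 5| < δ then x > 0 and |√x − √5| < |x − 5|/√5 < ε.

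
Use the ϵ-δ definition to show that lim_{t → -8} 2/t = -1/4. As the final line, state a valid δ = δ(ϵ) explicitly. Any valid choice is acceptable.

Let ϵ > 0 be given. We seek δ > 0 such that 0 < |t + 8| < δ implies |2/t + 1/4| < ϵ.
|2/t + 1/4| = 2·|-8 − t|/(8·|t|) = 2|t + 8|/(8|t|).
Require δ ≤ 4 so that |t| > 8 − 4 = 4, hence 8|t| > 32.
Then |2/t + 1/4| < 2|t + 8|/32, which is < ϵ when |t + 8| < 16ϵ.
Take δ = min(4, 16ϵ). Then 0 < |t + 8| < δ gives both |t + 8| < 4 and |t + 8| < 16ϵ, so |2/t + 1/4| < ϵ.

δ = min(4, 16ϵ)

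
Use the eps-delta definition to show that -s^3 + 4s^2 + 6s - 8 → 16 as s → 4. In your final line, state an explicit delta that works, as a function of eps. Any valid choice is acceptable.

Fix eps > 0. We want delta > 0 such that 0 < |s − 4| < delta implies |(-s^3 + 4s^2 + 6s - 8) − 16| < eps.
(-s^3 + 4s^2 + 6s - 8) − 16 = -s^3 + 4s^2 + 6s - 24 = (s − 4)(-s^2 + 6).
So |(-s^3 + 4s^2 + 6s - 8) − 16| = |s − 4|·|-s^2 + 6|.
Assume first that |s − 4| < 2, so |s| < 6. Then |-s^2 + 6| ≤ 6^2 + 6 = 42.
Hence |(-s^3 + 4s^2 + 6s - 8) − 16| ≤ 42|s − 4| < eps provided |s − 4| < eps/42.
Take delta = min(2, eps/42). Then 0 < |s − 4| < delta gives both |s − 4| < 2 and |s − 4| < eps/42, so |(-s^3 + 4s^2 + 6s - 8) − 16| < eps.

delta = min(2, eps/42)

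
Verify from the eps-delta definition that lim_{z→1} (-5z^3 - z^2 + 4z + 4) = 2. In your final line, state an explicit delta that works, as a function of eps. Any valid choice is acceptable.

delta = min(1, eps/34)

Let eps > 0 be given. We want delta > 0 such that 0 < |z − 1| < delta implies |(-5z^3 - z^2 + 4z + 4) − 2| < eps.
(-5z^3 - z^2 + 4z + 4) − 2 = -5z^3 - z^2 + 4z + 2 = (z − 1)(-5z^2 - 6z - 2).
So |(-5z^3 - z^2 + 4z + 4) − 2| = |z − 1|·|-5z^2 - 6z - 2|.
Require delta ≤ 1. Then |z − 1| < 1 gives |z| < 2, and by the triangle inequality |-5z^2 - 6z - 2| ≤ 5·2^2 + 6·2 + 2 = 34.
Hence |(-5z^3 - z^2 + 4z + 4) − 2| ≤ 34|z − 1| < eps provided |z − 1| < eps/34.
Take delta = min(1, eps/34). Then 0 < |z − 1| < delta gives both |z − 1| < 1 and |z − 1| < eps/34, so |(-5z^3 - z^2 + 4z + 4) − 2| < eps.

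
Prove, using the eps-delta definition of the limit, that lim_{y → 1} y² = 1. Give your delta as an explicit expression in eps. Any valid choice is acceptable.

delta = min(1, eps/3)

Fix eps > 0. We seek delta > 0 with 0 < |y − 1| < delta ⇒ |y² − 1| < eps.
Factor: y² − 1 = (y − 1)(y + 1), so |y² − 1| = |y − 1|·|y + 1|.
Impose delta ≤ 1 so that |y| < 2; then |y + 1| ≤ 3.
Hence |y² − 1| ≤ 3|y − 1|, which is < eps once |y − 1| < eps/3.
Take delta = min(1, eps/3). If 0 < |y − 1| < delta then both bounds hold and |y² − 1| ≤ 3|y − 1| < 3·(eps/3) = eps.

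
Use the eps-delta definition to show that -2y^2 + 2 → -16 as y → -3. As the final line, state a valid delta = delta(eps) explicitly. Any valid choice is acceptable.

Let eps > 0 be given. We want delta > 0 such that 0 < |y + 3| < delta implies |(-2y^2 + 2) + 16| < eps.
(-2y^2 + 2) + 16 = -2y^2 + 18 = (y + 3)(-2y + 6).
So |(-2y^2 + 2) + 16| = |y + 3|·|-2y + 6|.
Require delta ≤ 1. Then |y + 3| < 1 gives |y| < 4, and by the triangle inequality |-2y + 6| ≤ 2·4 + 6 = 14.
Hence |(-2y^2 + 2) + 16| ≤ 14|y + 3| < eps provided |y + 3| < eps/14.
Choosing delta = min(1, eps/14) ensures both conditions, hence |(-2y^2 + 2) + 16| < eps.

delta = min(1, eps/14)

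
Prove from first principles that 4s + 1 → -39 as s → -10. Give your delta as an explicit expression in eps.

delta = eps/4

Fix eps > 0. We need delta > 0 so that 0 < |s + 10| < delta implies |(4s + 1) + 39| < eps.
Since (4s + 1) + 39 = 4(s + 10), we have |(4s + 1) + 39| = 4|s + 10|.
Thus it suffices that |s + 10| < eps/4.
Take delta = eps/4. If 0 < |s + 10| < delta then |(4s + 1) + 39| = 4|s + 10| < 4·(eps/4) = eps.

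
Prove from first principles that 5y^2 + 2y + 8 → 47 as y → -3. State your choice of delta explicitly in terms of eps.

delta = min(2, eps/38)

Fix eps > 0. We want delta > 0 such that 0 < |y + 3| < delta implies |(5y^2 + 2y + 8) − 47| < eps.
(5y^2 + 2y + 8) − 47 = 5y^2 + 2y - 39 = (y + 3)(5y - 13).
So |(5y^2 + 2y + 8) − 47| = |y + 3|·|5y - 13|.
Assume first that |y + 3| < 2, so |y| < 5. Then |5y - 13| ≤ 5·5 + 13 = 38.
Hence |(5y^2 + 2y + 8) − 47| ≤ 38|y + 3| < eps provided |y + 3| < eps/38.
Take delta = min(2, eps/38). Then 0 < |y + 3| < delta gives both |y + 3| < 2 and |y + 3| < eps/38, so |(5y^2 + 2y + 8) − 47| < eps.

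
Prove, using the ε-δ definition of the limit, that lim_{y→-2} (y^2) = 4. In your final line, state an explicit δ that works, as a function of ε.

Fix ε > 0. We seek δ > 0 with 0 < |y + 2| < δ ⇒ |y^2 − 4| < ε.
Factor: y^2 − 4 = (y + 2)(y - 2), so |y^2 − 4| = |y + 2|·|y - 2|.
Impose δ ≤ 2 so that |y| < 4; then |y - 2| ≤ 6.
Hence |y^2 − 4| ≤ 6|y + 2|, which is < ε once |y + 2| < ε/6.
Take δ = min(2, ε/6). If 0 < |y + 2| < δ then both bounds hold and |y^2 − 4| ≤ 6|y + 2| < 6·(ε/6) = ε.

δ = min(2, ε/6)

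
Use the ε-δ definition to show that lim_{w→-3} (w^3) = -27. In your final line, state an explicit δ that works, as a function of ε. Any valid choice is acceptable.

Let ε > 0. We seek δ > 0 with 0 < |w + 3| < δ ⇒ |w^3 + 27| < ε.
Factor: w^3 + 27 = (w + 3)(w^2 - 3w + 9), so |w^3 + 27| = |w + 3|·|w^2 - 3w + 9|.
Impose δ ≤ 1 so that |w| < 4; then |w^2 - 3w + 9| ≤ 37.
Hence |w^3 + 27| ≤ 37|w + 3|, which is < ε once |w + 3| < ε/37.
Take δ = min(1, ε/37). If 0 < |w + 3| < δ then both bounds hold and |w^3 + 27| ≤ 37|w + 3| < 37·(ε/37) = ε.

δ = min(1, ε/37)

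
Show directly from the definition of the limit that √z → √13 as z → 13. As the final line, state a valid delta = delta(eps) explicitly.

delta = min(13, √13·eps)

Fix eps > 0. We want delta > 0 such that 0 < |z − 13| < delta implies |√z − √13| < eps.
Multiplying by the conjugate, |√z − √13| = |z − 13|/(√z + √13).
Restrict delta ≤ 13 so that |z − 13| < 13 forces z > 0, and then √z + √13 > √13.
Hence |√z − √13| < |z − 13|/√13, which is < eps once |z − 13| < √13·eps.
Take delta = min(13, √13·eps). If 0 < |z − 13| < delta then z > 0 and |√z − √13| < |z − 13|/√13 < eps.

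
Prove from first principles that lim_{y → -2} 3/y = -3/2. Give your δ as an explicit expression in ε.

δ = min(1, (2/3)ε)

Suppose ε > 0. We seek δ > 0 such that 0 < |y + 2| < δ implies |3/y + 3/2| < ε.
|3/y + 3/2| = 3·|-2 − y|/(2·|y|) = 3|y + 2|/(2|y|).
Require δ ≤ 1 so that |y| > 2 − 1 = 1, hence 2|y| > 2.
Then |3/y + 3/2| < 3|y + 2|/2, which is < ε when |y + 2| < (2/3)ε.
Take δ = min(1, (2/3)ε). Then 0 < |y + 2| < δ gives both |y + 2| < 1 and |y + 2| < (2/3)ε, so |3/y + 3/2| < ε.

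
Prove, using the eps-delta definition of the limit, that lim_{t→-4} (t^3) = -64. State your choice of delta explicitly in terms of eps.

delta = min(1, eps/61)

Suppose eps > 0. We seek delta > 0 with 0 < |t + 4| < delta ⇒ |t^3 + 64| < eps.
Factor: t^3 + 64 = (t + 4)(t^2 - 4t + 16), so |t^3 + 64| = |t + 4|·|t^2 - 4t + 16|.
Restrict delta ≤ 1. Then |t + 4| < 1 gives |t| < 5, so by the triangle inequality |t^2 - 4t + 16| ≤ 5^2 + 4·5 + 16 = 61.
Hence |t^3 + 64| ≤ 61|t + 4|, which is < eps once |t + 4| < eps/61.
Take delta = min(1, eps/61). If 0 < |t + 4| < delta then both bounds hold and |t^3 + 64| ≤ 61|t + 4| < 61·(eps/61) = eps.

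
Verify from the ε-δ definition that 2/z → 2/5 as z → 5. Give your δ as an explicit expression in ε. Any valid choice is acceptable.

δ = min(5/2, (25/4)ε)

Let ε > 0. We seek δ > 0 such that 0 < |z − 5| < δ implies |2/z − (2/5)| < ε.
|2/z − (2/5)| = 2·|5 − z|/(5·|z|) = 2|z − 5|/(5|z|).
Require δ ≤ 5/2 so that |z| > 5 − 5/2 = 5/2, hence 5|z| > 25/2.
Then |2/z − (2/5)| < 2|z − 5|/(25/2), which is < ε when |z − 5| < (25/4)ε.
Take δ = min(5/2, (25/4)ε). Then 0 < |z − 5| < δ gives both |z − 5| < 5/2 and |z − 5| < (25/4)ε, so |2/z − (2/5)| < ε.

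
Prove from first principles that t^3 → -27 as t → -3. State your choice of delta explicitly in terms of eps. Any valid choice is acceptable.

delta = min(1, eps/37)

Let eps > 0 be given. We seek delta > 0 with 0 < |t + 3| < delta ⇒ |t^3 + 27| < eps.
Factor: t^3 + 27 = (t + 3)(t^2 - 3t + 9), so |t^3 + 27| = |t + 3|·|t^2 - 3t + 9|.
Restrict delta ≤ 1. Then |t + 3| < 1 gives |t| < 4, so by the triangle inequality |t^2 - 3t + 9| ≤ 4^2 + 3·4 + 9 = 37.
Hence |t^3 + 27| ≤ 37|t + 3|, which is < eps once |t + 3| < eps/37.
Take delta = min(1, eps/37). If 0 < |t + 3| < delta then both bounds hold and |t^3 + 27| ≤ 37|t + 3| < 37·(eps/37) = eps.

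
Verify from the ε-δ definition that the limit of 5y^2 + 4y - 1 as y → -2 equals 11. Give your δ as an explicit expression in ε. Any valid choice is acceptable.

Suppose ε > 0. We want δ > 0 such that 0 < |y + 2| < δ implies |(5y^2 + 4y - 1) − 11| < ε.
(5y^2 + 4y - 1) − 11 = 5y^2 + 4y - 12 = (y + 2)(5y - 6).
So |(5y^2 + 4y - 1) − 11| = |y + 2|·|5y - 6|.
Require δ ≤ 2. Then |y + 2| < 2 gives |y| < 4, and by the triangle inequality |5y - 6| ≤ 5·4 + 6 = 26.
Hence |(5y^2 + 4y - 1) − 11| ≤ 26|y + 2| < ε provided |y + 2| < ε/26.
Choosing δ = min(2, ε/26) ensures both conditions, hence |(5y^2 + 4y - 1) − 11| < ε.

δ = min(2, ε/26)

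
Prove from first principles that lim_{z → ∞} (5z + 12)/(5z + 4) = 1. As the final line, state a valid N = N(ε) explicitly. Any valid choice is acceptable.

N = (8/5)/ε

Fix ε > 0. We seek N > 0 such that z > N implies |(5z + 12)/(5z + 4) − 1| < ε.
(5z + 12)/(5z + 4) − 1 = (5(5z + 12) − 5(5z + 4)) / (5(5z + 4)) = 40/(5(5z + 4)).
For z > 0 we have 5z + 4 > 5z, so |(5z + 12)/(5z + 4) − 1| = 40/(5(5z + 4)) < 40/(5·5z) = (8/5)/z.
Thus |(5z + 12)/(5z + 4) − 1| < ε whenever z > (8/5)/ε.
Take N = (8/5)/ε. If z > N then |(5z + 12)/(5z + 4) − 1| < (8/5)/z < ε.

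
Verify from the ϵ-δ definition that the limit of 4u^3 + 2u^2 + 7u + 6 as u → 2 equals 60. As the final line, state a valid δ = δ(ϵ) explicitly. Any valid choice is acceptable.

Suppose ϵ > 0. We want δ > 0 such that 0 < |u − 2| < δ implies |(4u^3 + 2u^2 + 7u + 6) − 60| < ϵ.
(4u^3 + 2u^2 + 7u + 6) − 60 = 4u^3 + 2u^2 + 7u - 54 = (u − 2)(4u^2 + 10u + 27).
So |(4u^3 + 2u^2 + 7u + 6) − 60| = |u − 2|·|4u^2 + 10u + 27|.
Require δ ≤ 1. Then |u − 2| < 1 gives |u| < 3, and by the triangle inequality |4u^2 + 10u + 27| ≤ 4·3^2 + 10·3 + 27 = 93.
Hence |(4u^3 + 2u^2 + 7u + 6) − 60| ≤ 93|u − 2| < ϵ provided |u − 2| < ϵ/93.
Take δ = min(1, ϵ/93). Then 0 < |u − 2| < δ gives both |u − 2| < 1 and |u − 2| < ϵ/93, so |(4u^3 + 2u^2 + 7u + 6) − 60| < ϵ.

δ = min(1, ϵ/93)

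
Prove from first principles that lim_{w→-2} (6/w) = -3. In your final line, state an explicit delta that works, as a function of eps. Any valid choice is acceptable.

Let eps > 0. We seek delta > 0 such that 0 < |w + 2| < delta implies |6/w + 3| < eps.
|6/w + 3| = 6·|-2 − w|/(2·|w|) = 6|w + 2|/(2|w|).
Restrict delta ≤ 1. Then |w + 2| < 1 gives |w| > 1, so 2|w| > 2.
Then |6/w + 3| < 6|w + 2|/2, which is < eps when |w + 2| < (1/3)eps.
Take delta = min(1, (1/3)eps). Then 0 < |w + 2| < delta gives both |w + 2| < 1 and |w + 2| < (1/3)eps, so |6/w + 3| < eps.

delta = min(1, (1/3)eps)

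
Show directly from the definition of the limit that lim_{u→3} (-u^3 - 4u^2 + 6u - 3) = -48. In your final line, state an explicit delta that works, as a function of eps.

Suppose eps > 0. We want delta > 0 such that 0 < |u − 3| < delta implies |(-u^3 - 4u^2 + 6u - 3) + 48| < eps.
(-u^3 - 4u^2 + 6u - 3) + 48 = -u^3 - 4u^2 + 6u + 45 = (u − 3)(-u^2 - 7u - 15).
So |(-u^3 - 4u^2 + 6u - 3) + 48| = |u − 3|·|-u^2 - 7u - 15|.
Require delta ≤ 1. Then |u − 3| < 1 gives |u| < 4, and by the triangle inequality |-u^2 - 7u - 15| ≤ 4^2 + 7·4 + 15 = 59.
Hence |(-u^3 - 4u^2 + 6u - 3) + 48| ≤ 59|u − 3| < eps provided |u − 3| < eps/59.
Choosing delta = min(1, eps/59) ensures both conditions, hence |(-u^3 - 4u^2 + 6u - 3) + 48| < eps.

delta = min(1, eps/59)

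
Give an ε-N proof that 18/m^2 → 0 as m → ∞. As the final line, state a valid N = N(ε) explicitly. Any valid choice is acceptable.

Let ε > 0 be given. For m ≥ 1, |18/m^2 − 0| = 18/m^2.
18/m^2 < ε ⇔ m^2 > 18/ε ⇔ m > (18/ε)^{1/2}.
Take N = (18/ε)^{1/2}. Then m > N implies 18/m^2 < ε.

N = (18/ε)^{1/2}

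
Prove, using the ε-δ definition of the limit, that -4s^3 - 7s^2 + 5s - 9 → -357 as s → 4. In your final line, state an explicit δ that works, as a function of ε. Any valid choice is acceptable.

δ = min(1, ε/302)

Let ε > 0 be given. We want δ > 0 such that 0 < |s − 4| < δ implies |(-4s^3 - 7s^2 + 5s - 9) + 357| < ε.
(-4s^3 - 7s^2 + 5s - 9) + 357 = -4s^3 - 7s^2 + 5s + 348 = (s − 4)(-4s^2 - 23s - 87).
So |(-4s^3 - 7s^2 + 5s - 9) + 357| = |s − 4|·|-4s^2 - 23s - 87|.
Assume first that |s − 4| < 1, so |s| < 5. Then |-4s^2 - 23s - 87| ≤ 4·5^2 + 23·5 + 87 = 302.
Hence |(-4s^3 - 7s^2 + 5s - 9) + 357| ≤ 302|s − 4| < ε provided |s − 4| < ε/302.
Take δ = min(1, ε/302). Then 0 < |s − 4| < δ gives both |s − 4| < 1 and |s − 4| < ε/302, so |(-4s^3 - 7s^2 + 5s - 9) + 357| < ε.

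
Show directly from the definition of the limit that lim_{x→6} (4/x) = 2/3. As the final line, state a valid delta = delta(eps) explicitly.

delta = min(3, (9/2)eps)

Let eps > 0. We seek delta > 0 such that 0 < |x − 6| < delta implies |4/x − (2/3)| < eps.
|4/x − (2/3)| = 4·|6 − x|/(6·|x|) = 4|x − 6|/(6|x|).
Restrict delta ≤ 3. Then |x − 6| < 3 gives |x| > 3, so 6|x| > 18.
Then |4/x − (2/3)| < 4|x − 6|/18, which is < eps when |x − 6| < (9/2)eps.
Take delta = min(3, (9/2)eps). Then 0 < |x − 6| < delta gives both |x − 6| < 3 and |x − 6| < (9/2)eps, so |4/x − (2/3)| < eps.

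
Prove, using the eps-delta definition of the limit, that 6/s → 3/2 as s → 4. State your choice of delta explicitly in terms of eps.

Suppose eps > 0. We seek delta > 0 such that 0 < |s − 4| < delta implies |6/s − (3/2)| < eps.
|6/s − (3/2)| = 6·|4 − s|/(4·|s|) = 6|s − 4|/(4|s|).
Restrict delta ≤ 2. Then |s − 4| < 2 gives |s| > 2, so 4|s| > 8.
Then |6/s − (3/2)| < 6|s − 4|/8, which is < eps when |s − 4| < (4/3)eps.
Take delta = min(2, (4/3)eps). Then 0 < |s − 4| < delta gives both |s − 4| < 2 and |s − 4| < (4/3)eps, so |6/s − (3/2)| < eps.

delta = min(2, (4/3)eps)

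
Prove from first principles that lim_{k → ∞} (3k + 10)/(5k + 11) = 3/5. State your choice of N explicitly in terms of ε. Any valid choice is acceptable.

N = (17/25)/ε

Fix ε > 0. For k ≥ 1, |(3k + 10)/(5k + 11) − (3/5)| = |17|/(5(5k + 11)) = 17/(5(5k + 11)).
Since 5k + 11 ≥ 5k for k ≥ 1, this is ≤ 17/(5·5k) = (17/25)/k.
So |(3k + 10)/(5k + 11) − (3/5)| < ε whenever k > (17/25)/ε.
Take N = (17/25)/ε. If k > N then |(3k + 10)/(5k + 11) − (3/5)| ≤ (17/25)/k < ε.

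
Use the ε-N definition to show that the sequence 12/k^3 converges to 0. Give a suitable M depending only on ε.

M = (12/ε)^{1/3}

Let ε > 0 be given. For k ≥ 1, |12/k^3 − 0| = 12/k^3.
12/k^3 < ε ⇔ k^3 > 12/ε ⇔ k > (12/ε)^{1/3}.
Take M = (12/ε)^{1/3}. Then k > M implies 12/k^3 < ε.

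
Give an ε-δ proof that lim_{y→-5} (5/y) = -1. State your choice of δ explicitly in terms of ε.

δ = min(5/2, (5/2)ε)

Let ε > 0 be given. We seek δ > 0 such that 0 < |y + 5| < δ implies |5/y + 1| < ε.
|5/y + 1| = 5·|-5 − y|/(5·|y|) = 5|y + 5|/(5|y|).
Require δ ≤ 5/2 so that |y| > 5 − 5/2 = 5/2, hence 5|y| > 25/2.
Then |5/y + 1| < 5|y + 5|/(25/2), which is < ε when |y + 5| < (5/2)ε.
Take δ = min(5/2, (5/2)ε). Then 0 < |y + 5| < δ gives both |y + 5| < 5/2 and |y + 5| < (5/2)ε, so |5/y + 1| < ε.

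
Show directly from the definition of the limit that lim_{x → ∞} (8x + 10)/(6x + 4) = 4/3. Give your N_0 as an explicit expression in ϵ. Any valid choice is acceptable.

N_0 = (7/9)/ϵ

Let ϵ > 0. We seek N_0 > 0 such that x > N_0 implies |(8x + 10)/(6x + 4) − (4/3)| < ϵ.
(8x + 10)/(6x + 4) − (4/3) = (6(8x + 10) − 8(6x + 4)) / (6(6x + 4)) = 28/(6(6x + 4)).
For x > 0 we have 6x + 4 > 6x, so |(8x + 10)/(6x + 4) − (4/3)| = 28/(6(6x + 4)) < 28/(6·6x) = (7/9)/x.
Thus |(8x + 10)/(6x + 4) − (4/3)| < ϵ whenever x > (7/9)/ϵ.
Take N_0 = (7/9)/ϵ. If x > N_0 then |(8x + 10)/(6x + 4) − (4/3)| < (7/9)/x < ϵ.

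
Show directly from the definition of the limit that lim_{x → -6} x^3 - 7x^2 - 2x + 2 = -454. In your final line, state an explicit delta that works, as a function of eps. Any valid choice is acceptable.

delta = min(1, eps/216)

Let eps > 0. We want delta > 0 such that 0 < |x + 6| < delta implies |(x^3 - 7x^2 - 2x + 2) + 454| < eps.
(x^3 - 7x^2 - 2x + 2) + 454 = x^3 - 7x^2 - 2x + 456 = (x + 6)(x^2 - 13x + 76).
So |(x^3 - 7x^2 - 2x + 2) + 454| = |x + 6|·|x^2 - 13x + 76|.
Require delta ≤ 1. Then |x + 6| < 1 gives |x| < 7, and by the triangle inequality |x^2 - 13x + 76| ≤ 7^2 + 13·7 + 76 = 216.
Hence |(x^3 - 7x^2 - 2x + 2) + 454| ≤ 216|x + 6| < eps provided |x + 6| < eps/216.
Choosing delta = min(1, eps/216) ensures both conditions, hence |(x^3 - 7x^2 - 2x + 2) + 454| < eps.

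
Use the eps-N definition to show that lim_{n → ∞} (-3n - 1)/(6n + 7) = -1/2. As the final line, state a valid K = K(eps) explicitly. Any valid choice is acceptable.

K = (5/12)/eps

Let eps > 0 be given. For n ≥ 1, |(-3n - 1)/(6n + 7) + 1/2| = |15|/(6(6n + 7)) = 15/(6(6n + 7)).
Since 6n + 7 ≥ 6n for n ≥ 1, this is ≤ 15/(6·6n) = (5/12)/n.
So |(-3n - 1)/(6n + 7) + 1/2| < eps whenever n > (5/12)/eps.
Take K = (5/12)/eps. If n > K then |(-3n - 1)/(6n + 7) + 1/2| ≤ (5/12)/n < eps.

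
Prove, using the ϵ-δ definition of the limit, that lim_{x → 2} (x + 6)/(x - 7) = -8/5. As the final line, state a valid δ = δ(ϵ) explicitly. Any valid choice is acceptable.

δ = min(5/2, (25/26)ϵ)

Let ϵ > 0 be given. We want δ > 0 with 0 < |x − 2| < δ ⇒ |(x + 6)/(x - 7) + 8/5| < ϵ.
Combining over a common denominator, (x + 6)/(x - 7) + 8/5 = [(x + 6)·(-5) − 8·(x - 7)] / [(-5)·(x - 7)] = -13(x − 2) / ((-5)(x - 7)).
So |(x + 6)/(x - 7) + 8/5| = 13|x − 2| / (5·|x − 7|).
Require δ ≤ 5/2, so |x − 7| ≥ |-5| − |x − 2| > 5 − 5/2 = 5/2.
Hence |(x + 6)/(x - 7) + 8/5| < 13|x − 2|/(5·(5/2)) = (26/25)|x − 2|, which is < ϵ once |x − 2| < (25/26)ϵ.
Take δ = min(5/2, (25/26)ϵ). Then 0 < |x − 2| < δ forces both bounds, so |(x + 6)/(x - 7) + 8/5| < ϵ.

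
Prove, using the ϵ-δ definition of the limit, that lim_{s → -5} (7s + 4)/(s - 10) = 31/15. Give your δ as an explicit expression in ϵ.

Fix ϵ > 0. We want δ > 0 with 0 < |s + 5| < δ ⇒ |(7s + 4)/(s - 10) − (31/15)| < ϵ.
Combining over a common denominator, (7s + 4)/(s - 10) − (31/15) = [(7s + 4)·(-15) − (-31)·(s - 10)] / [(-15)·(s - 10)] = -74(s + 5) / ((-15)(s - 10)).
So |(7s + 4)/(s - 10) − (31/15)| = 74|s + 5| / (15·|s − 10|).
Restrict δ ≤ 15/2. Then |s + 5| < 15/2 gives |s − 10| = |(s + 5) + (-15)| ≥ 15 − 15/2 = 15/2.
Hence |(7s + 4)/(s - 10) − (31/15)| < 74|s + 5|/(15·(15/2)) = (148/225)|s + 5|, which is < ϵ once |s + 5| < (225/148)ϵ.
Take δ = min(15/2, (225/148)ϵ). Then 0 < |s + 5| < δ forces both bounds, so |(7s + 4)/(s - 10) − (31/15)| < ϵ.

δ = min(15/2, (225/148)ϵ)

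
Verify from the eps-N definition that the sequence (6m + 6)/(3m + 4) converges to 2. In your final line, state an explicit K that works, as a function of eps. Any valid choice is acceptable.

Fix eps > 0. For m ≥ 1, |(6m + 6)/(3m + 4) − 2| = |-6|/(3(3m + 4)) = 6/(3(3m + 4)).
Since 3m + 4 ≥ 3m for m ≥ 1, this is ≤ 6/(3·3m) = (2/3)/m.
So |(6m + 6)/(3m + 4) − 2| < eps whenever m > (2/3)/eps.
Take K = (2/3)/eps. If m > K then |(6m + 6)/(3m + 4) − 2| ≤ (2/3)/m < eps.

K = (2/3)/eps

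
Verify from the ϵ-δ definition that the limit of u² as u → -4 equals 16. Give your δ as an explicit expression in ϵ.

Suppose ϵ > 0. We seek δ > 0 with 0 < |u + 4| < δ ⇒ |u² − 16| < ϵ.
Factor: u² − 16 = (u + 4)(u - 4), so |u² − 16| = |u + 4|·|u - 4|.
Impose δ ≤ 2 so that |u| < 6; then |u - 4| ≤ 10.
Hence |u² − 16| ≤ 10|u + 4|, which is < ϵ once |u + 4| < ϵ/10.
Take δ = min(2, ϵ/10). If 0 < |u + 4| < δ then both bounds hold and |u² − 16| ≤ 10|u + 4| < 10·(ϵ/10) = ϵ.

δ = min(2, ϵ/10)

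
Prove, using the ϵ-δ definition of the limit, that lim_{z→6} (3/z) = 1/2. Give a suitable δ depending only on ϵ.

Suppose ϵ > 0. We seek δ > 0 such that 0 < |z − 6| < δ implies |3/z − (1/2)| < ϵ.
|3/z − (1/2)| = 3·|6 − z|/(6·|z|) = 3|z − 6|/(6|z|).
Restrict δ ≤ 3. Then |z − 6| < 3 gives |z| > 3, so 6|z| > 18.
Then |3/z − (1/2)| < 3|z − 6|/18, which is < ϵ when |z − 6| < 6ϵ.
Take δ = min(3, 6ϵ). Then 0 < |z − 6| < δ gives both |z − 6| < 3 and |z − 6| < 6ϵ, so |3/z − (1/2)| < ϵ.

δ = min(3, 6ϵ)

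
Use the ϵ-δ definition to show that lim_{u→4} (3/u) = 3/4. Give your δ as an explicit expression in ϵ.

δ = min(2, (8/3)ϵ)

Suppose ϵ > 0. We seek δ > 0 such that 0 < |u − 4| < δ implies |3/u − (3/4)| < ϵ.
|3/u − (3/4)| = 3·|4 − u|/(4·|u|) = 3|u − 4|/(4|u|).
Restrict δ ≤ 2. Then |u − 4| < 2 gives |u| > 2, so 4|u| > 8.
Then |3/u − (3/4)| < 3|u − 4|/8, which is < ϵ when |u − 4| < (8/3)ϵ.
Take δ = min(2, (8/3)ϵ). Then 0 < |u − 4| < δ gives both |u − 4| < 2 and |u − 4| < (8/3)ϵ, so |3/u − (3/4)| < ϵ.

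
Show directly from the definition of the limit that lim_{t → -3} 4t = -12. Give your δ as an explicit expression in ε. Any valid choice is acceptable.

δ = ε/4

Suppose ε > 0. We need δ > 0 so that 0 < |t + 3| < δ implies |(4t) + 12| < ε.
|(4t) + 12| = |4t + 12| = 4|t + 3|.
Thus it suffices that |t + 3| < ε/4.
Take δ = ε/4. If 0 < |t + 3| < δ then |(4t) + 12| = 4|t + 3| < 4·(ε/4) = ε.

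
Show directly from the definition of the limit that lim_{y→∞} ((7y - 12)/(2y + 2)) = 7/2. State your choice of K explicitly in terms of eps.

K = (19/2)/eps

Suppose eps > 0. We seek K > 0 such that y > K implies |(7y - 12)/(2y + 2) − (7/2)| < eps.
(7y - 12)/(2y + 2) − (7/2) = (2(7y - 12) − 7(2y + 2)) / (2(2y + 2)) = -38/(2(2y + 2)).
For y > 0 we have 2y + 2 > 2y, so |(7y - 12)/(2y + 2) − (7/2)| = 38/(2(2y + 2)) < 38/(2·2y) = (19/2)/y.
Thus |(7y - 12)/(2y + 2) − (7/2)| < eps whenever y > (19/2)/eps.
Take K = (19/2)/eps. If y > K then |(7y - 12)/(2y + 2) − (7/2)| < (19/2)/y < eps.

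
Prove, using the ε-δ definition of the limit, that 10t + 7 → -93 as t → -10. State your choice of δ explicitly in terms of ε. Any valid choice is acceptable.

Let ε > 0 be given. We need δ > 0 so that 0 < |t + 10| < δ implies |(10t + 7) + 93| < ε.
|(10t + 7) + 93| = |10t + 100| = 10|t + 10|.
So 10|t + 10| < ε exactly when |t + 10| < ε/10.
Take δ = ε/10. If 0 < |t + 10| < δ then |(10t + 7) + 93| = 10|t + 10| < 10·(ε/10) = ε.

δ = ε/10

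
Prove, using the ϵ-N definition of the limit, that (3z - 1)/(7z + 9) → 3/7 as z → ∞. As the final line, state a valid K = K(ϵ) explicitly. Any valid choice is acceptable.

Let ϵ > 0. We seek K > 0 such that z > K implies |(3z - 1)/(7z + 9) − (3/7)| < ϵ.
(3z - 1)/(7z + 9) − (3/7) = (7(3z - 1) − 3(7z + 9)) / (7(7z + 9)) = -34/(7(7z + 9)).
For z > 0 we have 7z + 9 > 7z, so |(3z - 1)/(7z + 9) − (3/7)| = 34/(7(7z + 9)) < 34/(7·7z) = (34/49)/z.
Thus |(3z - 1)/(7z + 9) − (3/7)| < ϵ whenever z > (34/49)/ϵ.
Take K = (34/49)/ϵ. If z > K then |(3z - 1)/(7z + 9) − (3/7)| < (34/49)/z < ϵ.

K = (34/49)/ϵ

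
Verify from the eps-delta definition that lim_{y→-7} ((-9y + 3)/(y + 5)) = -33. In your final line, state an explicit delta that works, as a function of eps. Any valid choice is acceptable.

Let eps > 0. We want delta > 0 with 0 < |y + 7| < delta ⇒ |(-9y + 3)/(y + 5) + 33| < eps.
Combining over a common denominator, (-9y + 3)/(y + 5) + 33 = [(-9y + 3)·(-2) − 66·(y + 5)] / [(-2)·(y + 5)] = -48(y + 7) / ((-2)(y + 5)).
So |(-9y + 3)/(y + 5) + 33| = 48|y + 7| / (2·|y + 5|).
Restrict delta ≤ 1. Then |y + 7| < 1 gives |y + 5| = |(y + 7) + (-2)| ≥ 2 − 1 = 1.
Hence |(-9y + 3)/(y + 5) + 33| < 48|y + 7|/(2·1) = 24|y + 7|, which is < eps once |y + 7| < (1/24)eps.
Take delta = min(1, (1/24)eps). Then 0 < |y + 7| < delta forces both bounds, so |(-9y + 3)/(y + 5) + 33| < eps.

delta = min(1, (1/24)eps)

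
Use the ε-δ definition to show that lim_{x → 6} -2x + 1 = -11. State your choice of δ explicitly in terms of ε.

δ = ε/2

Fix ε > 0. We need δ > 0 so that 0 < |x − 6| < δ implies |(-2x + 1) + 11| < ε.
Since (-2x + 1) + 11 = -2(x − 6), we have |(-2x + 1) + 11| = 2|x − 6|.
So 2|x − 6| < ε exactly when |x − 6| < ε/2.
Take δ = ε/2. If 0 < |x − 6| < δ then |(-2x + 1) + 11| = 2|x − 6| < 2·(ε/2) = ε.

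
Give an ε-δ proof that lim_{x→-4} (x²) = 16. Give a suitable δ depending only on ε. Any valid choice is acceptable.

Fix ε > 0. We seek δ > 0 with 0 < |x + 4| < δ ⇒ |x² − 16| < ε.
Factor: x² − 16 = (x + 4)(x - 4), so |x² − 16| = |x + 4|·|x - 4|.
Restrict δ ≤ 2. Then |x + 4| < 2 gives |x| < 6, so by the triangle inequality |x - 4| ≤ 6 + 4 = 10.
Hence |x² − 16| ≤ 10|x + 4|, which is < ε once |x + 4| < ε/10.
Take δ = min(2, ε/10). If 0 < |x + 4| < δ then both bounds hold and |x² − 16| ≤ 10|x + 4| < 10·(ε/10) = ε.

δ = min(2, ε/10)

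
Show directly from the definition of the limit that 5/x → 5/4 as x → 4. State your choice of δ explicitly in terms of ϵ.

Let ϵ > 0. We seek δ > 0 such that 0 < |x − 4| < δ implies |5/x − (5/4)| < ϵ.
|5/x − (5/4)| = 5·|4 − x|/(4·|x|) = 5|x − 4|/(4|x|).
Require δ ≤ 2 so that |x| > 4 − 2 = 2, hence 4|x| > 8.
Then |5/x − (5/4)| < 5|x − 4|/8, which is < ϵ when |x − 4| < (8/5)ϵ.
Take δ = min(2, (8/5)ϵ). Then 0 < |x − 4| < δ gives both |x − 4| < 2 and |x − 4| < (8/5)ϵ, so |5/x − (5/4)| < ϵ.

δ = min(2, (8/5)ϵ)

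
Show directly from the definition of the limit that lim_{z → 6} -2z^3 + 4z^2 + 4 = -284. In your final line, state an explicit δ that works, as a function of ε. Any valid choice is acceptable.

δ = min(1, ε/202)

Fix ε > 0. We want δ > 0 such that 0 < |z − 6| < δ implies |(-2z^3 + 4z^2 + 4) + 284| < ε.
(-2z^3 + 4z^2 + 4) + 284 = -2z^3 + 4z^2 + 288 = (z − 6)(-2z^2 - 8z - 48).
So |(-2z^3 + 4z^2 + 4) + 284| = |z − 6|·|-2z^2 - 8z - 48|.
Assume first that |z − 6| < 1, so |z| < 7. Then |-2z^2 - 8z - 48| ≤ 2·7^2 + 8·7 + 48 = 202.
Hence |(-2z^3 + 4z^2 + 4) + 284| ≤ 202|z − 6| < ε provided |z − 6| < ε/202.
Take δ = min(1, ε/202). Then 0 < |z − 6| < δ gives both |z − 6| < 1 and |z − 6| < ε/202, so |(-2z^3 + 4z^2 + 4) + 284| < ε.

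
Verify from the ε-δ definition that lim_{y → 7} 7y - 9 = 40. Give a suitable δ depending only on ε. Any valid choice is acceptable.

δ = ε/7

Let ε > 0. We need δ > 0 so that 0 < |y − 7| < δ implies |(7y - 9) − 40| < ε.
Since (7y - 9) − 40 = 7(y − 7), we have |(7y - 9) − 40| = 7|y − 7|.
So 7|y − 7| < ε exactly when |y − 7| < ε/7.
Take δ = ε/7. If 0 < |y − 7| < δ then |(7y - 9) − 40| = 7|y − 7| < 7·(ε/7) = ε.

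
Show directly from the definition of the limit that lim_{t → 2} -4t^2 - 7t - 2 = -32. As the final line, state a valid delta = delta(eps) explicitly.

delta = min(2, eps/31)

Suppose eps > 0. We want delta > 0 such that 0 < |t − 2| < delta implies |(-4t^2 - 7t - 2) + 32| < eps.
(-4t^2 - 7t - 2) + 32 = -4t^2 - 7t + 30 = (t − 2)(-4t - 15).
So |(-4t^2 - 7t - 2) + 32| = |t − 2|·|-4t - 15|.
Require delta ≤ 2. Then |t − 2| < 2 gives |t| < 4, and by the triangle inequality |-4t - 15| ≤ 4·4 + 15 = 31.
Hence |(-4t^2 - 7t - 2) + 32| ≤ 31|t − 2| < eps provided |t − 2| < eps/31.
Choosing delta = min(2, eps/31) ensures both conditions, hence |(-4t^2 - 7t - 2) + 32| < eps.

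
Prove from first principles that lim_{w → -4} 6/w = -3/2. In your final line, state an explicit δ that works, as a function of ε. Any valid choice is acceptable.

Suppose ε > 0. We seek δ > 0 such that 0 < |w + 4| < δ implies |6/w + 3/2| < ε.
|6/w + 3/2| = 6·|-4 − w|/(4·|w|) = 6|w + 4|/(4|w|).
Require δ ≤ 2 so that |w| > 4 − 2 = 2, hence 4|w| > 8.
Then |6/w + 3/2| < 6|w + 4|/8, which is < ε when |w + 4| < (4/3)ε.
Take δ = min(2, (4/3)ε). Then 0 < |w + 4| < δ gives both |w + 4| < 2 and |w + 4| < (4/3)ε, so |6/w + 3/2| < ε.

δ = min(2, (4/3)ε)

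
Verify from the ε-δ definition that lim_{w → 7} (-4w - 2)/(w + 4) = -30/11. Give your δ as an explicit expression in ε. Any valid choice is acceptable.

Fix ε > 0. We want δ > 0 with 0 < |w − 7| < δ ⇒ |(-4w - 2)/(w + 4) + 30/11| < ε.
Combining over a common denominator, (-4w - 2)/(w + 4) + 30/11 = [(-4w - 2)·11 − (-30)·(w + 4)] / [11·(w + 4)] = -14(w − 7) / (11(w + 4)).
So |(-4w - 2)/(w + 4) + 30/11| = 14|w − 7| / (11·|w + 4|).
Restrict δ ≤ 11/2. Then |w − 7| < 11/2 gives |w + 4| = |(w − 7) + 11| ≥ 11 − 11/2 = 11/2.
Hence |(-4w - 2)/(w + 4) + 30/11| < 14|w − 7|/(11·(11/2)) = (28/121)|w − 7|, which is < ε once |w − 7| < (121/28)ε.
Take δ = min(11/2, (121/28)ε). Then 0 < |w − 7| < δ forces both bounds, so |(-4w - 2)/(w + 4) + 30/11| < ε.

δ = min(11/2, (121/28)ε)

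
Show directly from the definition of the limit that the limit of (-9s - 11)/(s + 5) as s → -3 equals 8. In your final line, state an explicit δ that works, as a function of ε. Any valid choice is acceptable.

δ = min(1, (1/17)ε)

Suppose ε > 0. We want δ > 0 with 0 < |s + 3| < δ ⇒ |(-9s - 11)/(s + 5) − 8| < ε.
Combining over a common denominator, (-9s - 11)/(s + 5) − 8 = [(-9s - 11)·2 − 16·(s + 5)] / [2·(s + 5)] = -34(s + 3) / (2(s + 5)).
So |(-9s - 11)/(s + 5) − 8| = 34|s + 3| / (2·|s + 5|).
Require δ ≤ 1, so |s + 5| ≥ |2| − |s + 3| > 2 − 1 = 1.
Hence |(-9s - 11)/(s + 5) − 8| < 34|s + 3|/(2·1) = 17|s + 3|, which is < ε once |s + 3| < (1/17)ε.
Take δ = min(1, (1/17)ε). Then 0 < |s + 3| < δ forces both bounds, so |(-9s - 11)/(s + 5) − 8| < ε.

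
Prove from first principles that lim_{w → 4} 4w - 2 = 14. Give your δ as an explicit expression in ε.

δ = ε/4

Suppose ε > 0. We need δ > 0 so that 0 < |w − 4| < δ implies |(4w - 2) − 14| < ε.
|(4w - 2) − 14| = |4w - 16| = 4|w − 4|.
Thus it suffices that |w − 4| < ε/4.
Choosing δ = ε/4 gives |(4w - 2) − 14| = 4|w − 4| < ε whenever |w − 4| < δ.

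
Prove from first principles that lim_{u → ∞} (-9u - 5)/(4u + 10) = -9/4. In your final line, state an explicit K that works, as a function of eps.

K = (35/8)/eps

Let eps > 0. We seek K > 0 such that u > K implies |(-9u - 5)/(4u + 10) + 9/4| < eps.
(-9u - 5)/(4u + 10) + 9/4 = (4(-9u - 5) − (-9)(4u + 10)) / (4(4u + 10)) = 70/(4(4u + 10)).
For u > 0 we have 4u + 10 > 4u, so |(-9u - 5)/(4u + 10) + 9/4| = 70/(4(4u + 10)) < 70/(4·4u) = (35/8)/u.
Thus |(-9u - 5)/(4u + 10) + 9/4| < eps whenever u > (35/8)/eps.
Take K = (35/8)/eps. If u > K then |(-9u - 5)/(4u + 10) + 9/4| < (35/8)/u < eps.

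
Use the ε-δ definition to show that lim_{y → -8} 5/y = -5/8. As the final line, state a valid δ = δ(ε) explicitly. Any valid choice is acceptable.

Fix ε > 0. We seek δ > 0 such that 0 < |y + 8| < δ implies |5/y + 5/8| < ε.
|5/y + 5/8| = 5·|-8 − y|/(8·|y|) = 5|y + 8|/(8|y|).
Require δ ≤ 4 so that |y| > 8 − 4 = 4, hence 8|y| > 32.
Then |5/y + 5/8| < 5|y + 8|/32, which is < ε when |y + 8| < (32/5)ε.
Take δ = min(4, (32/5)ε). Then 0 < |y + 8| < δ gives both |y + 8| < 4 and |y + 8| < (32/5)ε, so |5/y + 5/8| < ε.

δ = min(4, (32/5)ε)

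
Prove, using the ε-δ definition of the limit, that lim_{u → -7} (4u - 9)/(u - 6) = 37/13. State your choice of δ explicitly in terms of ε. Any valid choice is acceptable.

Fix ε > 0. We want δ > 0 with 0 < |u + 7| < δ ⇒ |(4u - 9)/(u - 6) − (37/13)| < ε.
Combining over a common denominator, (4u - 9)/(u - 6) − (37/13) = [(4u - 9)·(-13) − (-37)·(u - 6)] / [(-13)·(u - 6)] = -15(u + 7) / ((-13)(u - 6)).
So |(4u - 9)/(u - 6) − (37/13)| = 15|u + 7| / (13·|u − 6|).
Require δ ≤ 13/2, so |u − 6| ≥ |-13| − |u + 7| > 13 − 13/2 = 13/2.
Hence |(4u - 9)/(u - 6) − (37/13)| < 15|u + 7|/(13·(13/2)) = (30/169)|u + 7|, which is < ε once |u + 7| < (169/30)ε.
Take δ = min(13/2, (169/30)ε). Then 0 < |u + 7| < δ forces both bounds, so |(4u - 9)/(u - 6) − (37/13)| < ε.

δ = min(13/2, (169/30)ε)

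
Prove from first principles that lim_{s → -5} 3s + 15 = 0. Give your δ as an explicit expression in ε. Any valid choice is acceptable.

Fix ε > 0. We need δ > 0 so that 0 < |s + 5| < δ implies |(3s + 15)| < ε.
Since (3s + 15) = 3(s + 5), we have |(3s + 15)| = 3|s + 5|.
Thus it suffices that |s + 5| < ε/3.
Choosing δ = ε/3 gives |(3s + 15)| = 3|s + 5| < ε whenever |s + 5| < δ.

δ = ε/3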